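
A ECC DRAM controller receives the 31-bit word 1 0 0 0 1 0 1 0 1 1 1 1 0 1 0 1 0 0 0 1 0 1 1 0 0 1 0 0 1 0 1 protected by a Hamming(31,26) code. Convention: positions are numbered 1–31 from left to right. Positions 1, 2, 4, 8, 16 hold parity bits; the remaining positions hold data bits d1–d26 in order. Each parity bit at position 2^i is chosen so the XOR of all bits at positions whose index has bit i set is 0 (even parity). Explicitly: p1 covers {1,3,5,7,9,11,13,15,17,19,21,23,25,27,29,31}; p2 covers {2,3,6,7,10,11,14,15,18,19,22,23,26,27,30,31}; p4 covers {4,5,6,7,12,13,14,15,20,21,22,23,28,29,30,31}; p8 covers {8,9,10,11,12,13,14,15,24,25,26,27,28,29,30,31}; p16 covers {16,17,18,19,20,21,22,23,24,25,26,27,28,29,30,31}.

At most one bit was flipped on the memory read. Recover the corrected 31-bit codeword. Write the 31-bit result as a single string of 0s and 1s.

1000101011110101000001100100101

s1 (pos 1,3,5,7,9,11,13,15,17,19,21,23,25,27,29,31): 1⊕0⊕1⊕1⊕1⊕1⊕0⊕0⊕0⊕0⊕0⊕1⊕0⊕0⊕1⊕1 = 0
s2 (pos 2,3,6,7,10,11,14,15,18,19,22,23,26,27,30,31): 0⊕0⊕0⊕1⊕1⊕1⊕1⊕0⊕0⊕0⊕1⊕1⊕1⊕0⊕0⊕1 = 0
s4 (pos 4,5,6,7,12,13,14,15,20,21,22,23,28,29,30,31): 0⊕1⊕0⊕1⊕1⊕0⊕1⊕0⊕1⊕0⊕1⊕1⊕0⊕1⊕0⊕1 = 1
s8 (pos 8,9,10,11,12,13,14,15,24,25,26,27,28,29,30,31): 0⊕1⊕1⊕1⊕1⊕0⊕1⊕0⊕0⊕0⊕1⊕0⊕0⊕1⊕0⊕1 = 0
s16 (pos 16,17,18,19,20,21,22,23,24,25,26,27,28,29,30,31): 1⊕0⊕0⊕0⊕1⊕0⊕1⊕1⊕0⊕0⊕1⊕0⊕0⊕1⊕0⊕1 = 1
Syndrome s16…s1 = 10100 → error at position 20.
Flip position 20: 1000101011110101000101100100101 → 1000101011110101000001100100101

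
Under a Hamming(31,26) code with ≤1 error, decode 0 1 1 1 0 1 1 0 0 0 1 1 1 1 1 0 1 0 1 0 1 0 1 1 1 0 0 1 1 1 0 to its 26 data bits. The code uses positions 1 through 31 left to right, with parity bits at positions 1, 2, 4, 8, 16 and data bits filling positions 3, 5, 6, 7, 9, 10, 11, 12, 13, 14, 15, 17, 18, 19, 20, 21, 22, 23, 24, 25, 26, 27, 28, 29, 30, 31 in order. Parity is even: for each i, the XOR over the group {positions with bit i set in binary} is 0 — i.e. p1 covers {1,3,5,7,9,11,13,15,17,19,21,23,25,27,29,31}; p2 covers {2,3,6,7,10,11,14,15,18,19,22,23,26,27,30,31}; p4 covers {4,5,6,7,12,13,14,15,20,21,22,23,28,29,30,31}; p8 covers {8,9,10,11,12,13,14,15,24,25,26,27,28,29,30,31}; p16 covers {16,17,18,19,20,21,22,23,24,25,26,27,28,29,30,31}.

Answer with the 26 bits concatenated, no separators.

s1 (pos 1,3,5,7,9,11,13,15,17,19,21,23,25,27,29,31): 0⊕1⊕0⊕1⊕0⊕1⊕1⊕1⊕1⊕1⊕1⊕1⊕1⊕0⊕1⊕0 = 1
s2 (pos 2,3,6,7,10,11,14,15,18,19,22,23,26,27,30,31): 1⊕1⊕1⊕1⊕0⊕1⊕1⊕1⊕0⊕1⊕0⊕1⊕0⊕0⊕1⊕0 = 0
s4 (pos 4,5,6,7,12,13,14,15,20,21,22,23,28,29,30,31): 1⊕0⊕1⊕1⊕1⊕1⊕1⊕1⊕0⊕1⊕0⊕1⊕1⊕1⊕1⊕0 = 0
s8 (pos 8,9,10,11,12,13,14,15,24,25,26,27,28,29,30,31): 0⊕0⊕0⊕1⊕1⊕1⊕1⊕1⊕1⊕1⊕0⊕0⊕1⊕1⊕1⊕0 = 0
s16 (pos 16,17,18,19,20,21,22,23,24,25,26,27,28,29,30,31): 0⊕1⊕0⊕1⊕0⊕1⊕0⊕1⊕1⊕1⊕0⊕0⊕1⊕1⊕1⊕0 = 1
Syndrome s16…s1 = 10001 → error at position 17.
Flip position 17: 0111011000111110101010111001110 → 0111011000111110001010111001110
Read data bits from positions 3,5,6,7,9,10,11,12,13,14,15,17,18,19,20,21,22,23,24,25,26,27,28,29,30,31: 10110011111001010111001110

10110011111001010111001110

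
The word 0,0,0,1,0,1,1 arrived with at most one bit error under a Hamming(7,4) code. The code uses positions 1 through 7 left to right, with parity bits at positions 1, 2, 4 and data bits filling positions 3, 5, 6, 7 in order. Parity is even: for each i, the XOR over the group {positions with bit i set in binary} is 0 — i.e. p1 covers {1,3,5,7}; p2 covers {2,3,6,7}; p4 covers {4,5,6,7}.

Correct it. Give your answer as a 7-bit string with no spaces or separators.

0001111

s1 (pos 1,3,5,7): 0⊕0⊕0⊕1 = 1
s2 (pos 2,3,6,7): 0⊕0⊕1⊕1 = 0
s4 (pos 4,5,6,7): 1⊕0⊕1⊕1 = 1
Syndrome s4…s1 = 101 → error at position 5.
Flip position 5: 0001011 → 0001111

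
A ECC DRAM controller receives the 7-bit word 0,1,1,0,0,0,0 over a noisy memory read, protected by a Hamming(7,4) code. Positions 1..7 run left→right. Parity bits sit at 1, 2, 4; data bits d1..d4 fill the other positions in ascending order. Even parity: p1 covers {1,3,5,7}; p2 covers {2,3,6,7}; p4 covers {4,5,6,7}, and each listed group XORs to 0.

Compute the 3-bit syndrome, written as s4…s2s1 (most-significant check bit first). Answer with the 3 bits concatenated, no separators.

001

s1 (pos 1,3,5,7): 0⊕1⊕0⊕0 = 1
s2 (pos 2,3,6,7): 1⊕1⊕0⊕0 = 0
s4 (pos 4,5,6,7): 0⊕0⊕0⊕0 = 0
Syndrome s4…s1 = 001 → error at position 1.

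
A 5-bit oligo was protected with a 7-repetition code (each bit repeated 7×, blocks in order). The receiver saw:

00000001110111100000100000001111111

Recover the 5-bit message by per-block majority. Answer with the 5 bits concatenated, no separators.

01001

Block 1 (0000000): 0 ones → 0
Block 2 (1110111): 6 ones → 1
Block 3 (1000001): 2 ones → 0
Block 4 (0000000): 0 ones → 0
Block 5 (1111111): 7 ones → 1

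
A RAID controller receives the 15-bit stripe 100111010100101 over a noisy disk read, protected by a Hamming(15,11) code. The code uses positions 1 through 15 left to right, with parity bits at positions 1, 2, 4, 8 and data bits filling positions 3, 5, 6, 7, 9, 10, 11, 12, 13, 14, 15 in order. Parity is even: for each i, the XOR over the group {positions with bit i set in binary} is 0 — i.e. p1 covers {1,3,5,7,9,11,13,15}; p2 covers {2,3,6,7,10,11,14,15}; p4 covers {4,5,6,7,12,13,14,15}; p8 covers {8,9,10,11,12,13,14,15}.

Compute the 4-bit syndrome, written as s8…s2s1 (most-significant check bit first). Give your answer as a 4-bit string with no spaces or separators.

s1 (pos 1,3,5,7,9,11,13,15): 1⊕0⊕1⊕0⊕0⊕0⊕1⊕1 = 0
s2 (pos 2,3,6,7,10,11,14,15): 0⊕0⊕1⊕0⊕1⊕0⊕0⊕1 = 1
s4 (pos 4,5,6,7,12,13,14,15): 1⊕1⊕1⊕0⊕0⊕1⊕0⊕1 = 1
s8 (pos 8,9,10,11,12,13,14,15): 1⊕0⊕1⊕0⊕0⊕1⊕0⊕1 = 0
Syndrome s8…s1 = 0110 → error at position 6.

0110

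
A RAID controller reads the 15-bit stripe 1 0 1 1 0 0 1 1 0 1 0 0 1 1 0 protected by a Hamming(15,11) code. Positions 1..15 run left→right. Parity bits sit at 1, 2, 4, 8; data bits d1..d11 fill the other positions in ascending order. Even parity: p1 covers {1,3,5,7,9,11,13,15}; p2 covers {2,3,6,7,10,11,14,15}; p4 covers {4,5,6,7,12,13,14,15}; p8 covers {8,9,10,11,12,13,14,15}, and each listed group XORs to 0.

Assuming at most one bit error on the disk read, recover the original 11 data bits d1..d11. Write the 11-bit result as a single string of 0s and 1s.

10010100110

s1 (pos 1,3,5,7,9,11,13,15): 1⊕1⊕0⊕1⊕0⊕0⊕1⊕0 = 0
s2 (pos 2,3,6,7,10,11,14,15): 0⊕1⊕0⊕1⊕1⊕0⊕1⊕0 = 0
s4 (pos 4,5,6,7,12,13,14,15): 1⊕0⊕0⊕1⊕0⊕1⊕1⊕0 = 0
s8 (pos 8,9,10,11,12,13,14,15): 1⊕0⊕1⊕0⊕0⊕1⊕1⊕0 = 0
Syndrome s8…s1 = 0000 → no error.
Read data bits from positions 3,5,6,7,9,10,11,12,13,14,15: 10010100110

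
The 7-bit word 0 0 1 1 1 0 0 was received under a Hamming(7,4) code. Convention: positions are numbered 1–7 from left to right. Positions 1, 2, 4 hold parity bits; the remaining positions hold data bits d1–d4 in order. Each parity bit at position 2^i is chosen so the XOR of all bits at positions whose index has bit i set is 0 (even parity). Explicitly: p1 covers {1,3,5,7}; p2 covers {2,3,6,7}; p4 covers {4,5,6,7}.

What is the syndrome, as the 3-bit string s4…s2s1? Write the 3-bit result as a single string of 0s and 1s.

010

s1 (pos 1,3,5,7): 0⊕1⊕1⊕0 = 0
s2 (pos 2,3,6,7): 0⊕1⊕0⊕0 = 1
s4 (pos 4,5,6,7): 1⊕1⊕0⊕0 = 0
Syndrome s4…s1 = 010 → error at position 2.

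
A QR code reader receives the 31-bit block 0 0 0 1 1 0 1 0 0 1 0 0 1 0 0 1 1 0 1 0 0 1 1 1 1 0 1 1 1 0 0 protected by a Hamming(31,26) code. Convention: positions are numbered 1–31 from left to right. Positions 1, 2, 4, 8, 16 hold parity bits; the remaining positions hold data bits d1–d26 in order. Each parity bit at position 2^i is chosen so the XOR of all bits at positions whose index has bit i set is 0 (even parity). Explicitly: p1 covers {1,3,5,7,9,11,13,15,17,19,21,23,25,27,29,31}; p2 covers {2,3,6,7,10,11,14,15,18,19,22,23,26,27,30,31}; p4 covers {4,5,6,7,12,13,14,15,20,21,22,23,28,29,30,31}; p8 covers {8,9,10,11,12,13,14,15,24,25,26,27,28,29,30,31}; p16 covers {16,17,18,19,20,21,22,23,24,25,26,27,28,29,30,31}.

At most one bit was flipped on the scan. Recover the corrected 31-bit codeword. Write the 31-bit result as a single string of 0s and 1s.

0001101011001001101001111011100

s1 (pos 1,3,5,7,9,11,13,15,17,19,21,23,25,27,29,31): 0⊕0⊕1⊕1⊕0⊕0⊕1⊕0⊕1⊕1⊕0⊕1⊕1⊕1⊕1⊕0 = 1
s2 (pos 2,3,6,7,10,11,14,15,18,19,22,23,26,27,30,31): 0⊕0⊕0⊕1⊕1⊕0⊕0⊕0⊕0⊕1⊕1⊕1⊕0⊕1⊕0⊕0 = 0
s4 (pos 4,5,6,7,12,13,14,15,20,21,22,23,28,29,30,31): 1⊕1⊕0⊕1⊕0⊕1⊕0⊕0⊕0⊕0⊕1⊕1⊕1⊕1⊕0⊕0 = 0
s8 (pos 8,9,10,11,12,13,14,15,24,25,26,27,28,29,30,31): 0⊕0⊕1⊕0⊕0⊕1⊕0⊕0⊕1⊕1⊕0⊕1⊕1⊕1⊕0⊕0 = 1
s16 (pos 16,17,18,19,20,21,22,23,24,25,26,27,28,29,30,31): 1⊕1⊕0⊕1⊕0⊕0⊕1⊕1⊕1⊕1⊕0⊕1⊕1⊕1⊕0⊕0 = 0
Syndrome s16…s1 = 01001 → error at position 9.
Flip position 9: 0001101001001001101001111011100 → 0001101011001001101001111011100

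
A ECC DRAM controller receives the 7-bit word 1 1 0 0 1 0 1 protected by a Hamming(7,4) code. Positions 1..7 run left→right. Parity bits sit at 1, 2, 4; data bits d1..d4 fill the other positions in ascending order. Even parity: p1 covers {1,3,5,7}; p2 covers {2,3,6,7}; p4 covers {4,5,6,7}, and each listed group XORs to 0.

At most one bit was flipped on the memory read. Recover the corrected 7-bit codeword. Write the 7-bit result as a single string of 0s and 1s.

s1 (pos 1,3,5,7): 1⊕0⊕1⊕1 = 1
s2 (pos 2,3,6,7): 1⊕0⊕0⊕1 = 0
s4 (pos 4,5,6,7): 0⊕1⊕0⊕1 = 0
Syndrome s4…s1 = 001 → error at position 1.
Flip position 1: 1100101 → 0100101

0100101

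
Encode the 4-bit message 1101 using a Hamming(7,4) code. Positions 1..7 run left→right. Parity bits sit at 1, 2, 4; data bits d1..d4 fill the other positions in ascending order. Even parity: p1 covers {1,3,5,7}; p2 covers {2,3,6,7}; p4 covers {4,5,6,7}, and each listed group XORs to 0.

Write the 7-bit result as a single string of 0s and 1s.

Place data at non-parity positions: p1 p2 1 p4 1 0 1
p1 (pos 1,3,5,7): XOR of data positions = 1⊕1⊕1 = 1
p2 (pos 2,3,6,7): XOR of data positions = 1⊕0⊕1 = 0
p4 (pos 4,5,6,7): XOR of data positions = 1⊕0⊕1 = 0
Codeword: 1010101

1010101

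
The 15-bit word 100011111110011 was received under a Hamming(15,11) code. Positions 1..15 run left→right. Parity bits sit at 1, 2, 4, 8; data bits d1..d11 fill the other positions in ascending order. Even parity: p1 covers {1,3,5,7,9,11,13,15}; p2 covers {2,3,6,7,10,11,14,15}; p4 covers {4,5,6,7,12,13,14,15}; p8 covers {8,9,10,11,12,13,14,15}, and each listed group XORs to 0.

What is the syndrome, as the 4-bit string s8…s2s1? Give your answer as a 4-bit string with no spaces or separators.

s1 (pos 1,3,5,7,9,11,13,15): 1⊕0⊕1⊕1⊕1⊕1⊕0⊕1 = 0
s2 (pos 2,3,6,7,10,11,14,15): 0⊕0⊕1⊕1⊕1⊕1⊕1⊕1 = 0
s4 (pos 4,5,6,7,12,13,14,15): 0⊕1⊕1⊕1⊕0⊕0⊕1⊕1 = 1
s8 (pos 8,9,10,11,12,13,14,15): 1⊕1⊕1⊕1⊕0⊕0⊕1⊕1 = 0
Syndrome s8…s1 = 0100 → error at position 4.

0100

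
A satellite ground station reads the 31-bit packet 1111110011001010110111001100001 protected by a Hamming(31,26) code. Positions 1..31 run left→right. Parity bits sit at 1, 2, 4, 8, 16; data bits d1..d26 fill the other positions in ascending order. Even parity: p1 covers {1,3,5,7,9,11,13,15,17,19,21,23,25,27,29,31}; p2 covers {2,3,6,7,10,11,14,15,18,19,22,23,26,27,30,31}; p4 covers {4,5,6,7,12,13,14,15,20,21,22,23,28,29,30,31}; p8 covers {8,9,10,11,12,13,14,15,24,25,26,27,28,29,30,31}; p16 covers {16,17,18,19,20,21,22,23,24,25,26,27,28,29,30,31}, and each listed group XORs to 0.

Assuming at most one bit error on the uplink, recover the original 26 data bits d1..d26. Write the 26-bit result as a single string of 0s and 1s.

11101100111110111001100001

s1 (pos 1,3,5,7,9,11,13,15,17,19,21,23,25,27,29,31): 1⊕1⊕1⊕0⊕1⊕0⊕1⊕1⊕1⊕0⊕1⊕0⊕1⊕0⊕0⊕1 = 0
s2 (pos 2,3,6,7,10,11,14,15,18,19,22,23,26,27,30,31): 1⊕1⊕1⊕0⊕1⊕0⊕0⊕1⊕1⊕0⊕1⊕0⊕1⊕0⊕0⊕1 = 1
s4 (pos 4,5,6,7,12,13,14,15,20,21,22,23,28,29,30,31): 1⊕1⊕1⊕0⊕0⊕1⊕0⊕1⊕1⊕1⊕1⊕0⊕0⊕0⊕0⊕1 = 1
s8 (pos 8,9,10,11,12,13,14,15,24,25,26,27,28,29,30,31): 0⊕1⊕1⊕0⊕0⊕1⊕0⊕1⊕0⊕1⊕1⊕0⊕0⊕0⊕0⊕1 = 1
s16 (pos 16,17,18,19,20,21,22,23,24,25,26,27,28,29,30,31): 0⊕1⊕1⊕0⊕1⊕1⊕1⊕0⊕0⊕1⊕1⊕0⊕0⊕0⊕0⊕1 = 0
Syndrome s16…s1 = 01110 → error at position 14.
Flip position 14: 1111110011001010110111001100001 → 1111110011001110110111001100001
Read data bits from positions 3,5,6,7,9,10,11,12,13,14,15,17,18,19,20,21,22,23,24,25,26,27,28,29,30,31: 11101100111110111001100001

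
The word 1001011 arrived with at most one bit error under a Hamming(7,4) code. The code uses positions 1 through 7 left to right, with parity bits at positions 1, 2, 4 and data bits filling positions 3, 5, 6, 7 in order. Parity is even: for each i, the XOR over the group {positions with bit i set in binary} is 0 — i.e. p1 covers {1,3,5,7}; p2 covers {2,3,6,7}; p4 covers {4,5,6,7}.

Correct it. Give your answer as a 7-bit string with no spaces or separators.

s1 (pos 1,3,5,7): 1⊕0⊕0⊕1 = 0
s2 (pos 2,3,6,7): 0⊕0⊕1⊕1 = 0
s4 (pos 4,5,6,7): 1⊕0⊕1⊕1 = 1
Syndrome s4…s1 = 100 → error at position 4.
Flip position 4: 1001011 → 1000011

1000011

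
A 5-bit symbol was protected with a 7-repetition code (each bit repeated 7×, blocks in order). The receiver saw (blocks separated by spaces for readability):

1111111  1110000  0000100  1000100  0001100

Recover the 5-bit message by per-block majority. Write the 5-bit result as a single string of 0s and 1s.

Block 1 (1111111): 7 ones → 1
Block 2 (1110000): 3 ones → 0
Block 3 (0000100): 1 one → 0
Block 4 (1000100): 2 ones → 0
Block 5 (0001100): 2 ones → 0

10000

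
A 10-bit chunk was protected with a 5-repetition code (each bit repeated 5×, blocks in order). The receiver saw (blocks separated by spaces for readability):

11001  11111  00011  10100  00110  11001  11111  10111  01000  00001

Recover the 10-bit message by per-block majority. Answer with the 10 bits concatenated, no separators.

Block 1 (11001): 3 ones → 1
Block 2 (11111): 5 ones → 1
Block 3 (00011): 2 ones → 0
Block 4 (10100): 2 ones → 0
Block 5 (00110): 2 ones → 0
Block 6 (11001): 3 ones → 1
Block 7 (11111): 5 ones → 1
Block 8 (10111): 4 ones → 1
Block 9 (01000): 1 one → 0
Block 10 (00001): 1 one → 0

1100011100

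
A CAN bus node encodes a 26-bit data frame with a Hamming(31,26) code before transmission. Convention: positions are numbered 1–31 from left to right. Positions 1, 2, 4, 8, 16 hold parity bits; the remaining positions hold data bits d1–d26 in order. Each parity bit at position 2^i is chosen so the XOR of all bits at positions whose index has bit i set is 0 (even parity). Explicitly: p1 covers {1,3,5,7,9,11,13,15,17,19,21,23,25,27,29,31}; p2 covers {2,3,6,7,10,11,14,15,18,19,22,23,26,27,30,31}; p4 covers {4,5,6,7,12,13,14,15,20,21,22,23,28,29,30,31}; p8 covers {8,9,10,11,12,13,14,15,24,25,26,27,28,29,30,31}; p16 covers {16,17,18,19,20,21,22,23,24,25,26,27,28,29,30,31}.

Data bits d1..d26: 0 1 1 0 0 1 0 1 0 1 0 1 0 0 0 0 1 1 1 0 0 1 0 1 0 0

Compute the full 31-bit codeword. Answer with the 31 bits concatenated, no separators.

1001110001010100100001110010100

Place data at non-parity positions: p1 p2 0 p4 1 1 0 p8 0 1 0 1 0 1 0 p16 1 0 0 0 0 1 1 1 0 0 1 0 1 0 0
p1 (pos 1,3,5,7,9,11,13,15,17,19,21,23,25,27,29,31): XOR of data positions = 0⊕1⊕0⊕0⊕0⊕0⊕0⊕1⊕0⊕0⊕1⊕0⊕1⊕1⊕0 = 1
p2 (pos 2,3,6,7,10,11,14,15,18,19,22,23,26,27,30,31): XOR of data positions = 0⊕1⊕0⊕1⊕0⊕1⊕0⊕0⊕0⊕1⊕1⊕0⊕1⊕0⊕0 = 0
p4 (pos 4,5,6,7,12,13,14,15,20,21,22,23,28,29,30,31): XOR of data positions = 1⊕1⊕0⊕1⊕0⊕1⊕0⊕0⊕0⊕1⊕1⊕0⊕1⊕0⊕0 = 1
p8 (pos 8,9,10,11,12,13,14,15,24,25,26,27,28,29,30,31): XOR of data positions = 0⊕1⊕0⊕1⊕0⊕1⊕0⊕1⊕0⊕0⊕1⊕0⊕1⊕0⊕0 = 0
p16 (pos 16,17,18,19,20,21,22,23,24,25,26,27,28,29,30,31): XOR of data positions = 1⊕0⊕0⊕0⊕0⊕1⊕1⊕1⊕0⊕0⊕1⊕0⊕1⊕0⊕0 = 0
Codeword: 1001110001010100100001110010100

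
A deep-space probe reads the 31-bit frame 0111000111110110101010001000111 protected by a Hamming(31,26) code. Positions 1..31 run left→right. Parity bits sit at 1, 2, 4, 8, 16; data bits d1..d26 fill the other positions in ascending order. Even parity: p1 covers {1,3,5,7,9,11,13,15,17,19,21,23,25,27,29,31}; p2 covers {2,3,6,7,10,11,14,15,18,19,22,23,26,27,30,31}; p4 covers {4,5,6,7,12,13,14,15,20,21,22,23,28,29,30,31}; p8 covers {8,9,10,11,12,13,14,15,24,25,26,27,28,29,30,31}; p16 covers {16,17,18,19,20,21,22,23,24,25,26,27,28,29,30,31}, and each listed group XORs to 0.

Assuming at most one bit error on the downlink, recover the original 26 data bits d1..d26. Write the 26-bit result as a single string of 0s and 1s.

s1 (pos 1,3,5,7,9,11,13,15,17,19,21,23,25,27,29,31): 0⊕1⊕0⊕0⊕1⊕1⊕0⊕1⊕1⊕1⊕1⊕0⊕1⊕0⊕1⊕1 = 0
s2 (pos 2,3,6,7,10,11,14,15,18,19,22,23,26,27,30,31): 1⊕1⊕0⊕0⊕1⊕1⊕1⊕1⊕0⊕1⊕0⊕0⊕0⊕0⊕1⊕1 = 1
s4 (pos 4,5,6,7,12,13,14,15,20,21,22,23,28,29,30,31): 1⊕0⊕0⊕0⊕1⊕0⊕1⊕1⊕0⊕1⊕0⊕0⊕0⊕1⊕1⊕1 = 0
s8 (pos 8,9,10,11,12,13,14,15,24,25,26,27,28,29,30,31): 1⊕1⊕1⊕1⊕1⊕0⊕1⊕1⊕0⊕1⊕0⊕0⊕0⊕1⊕1⊕1 = 1
s16 (pos 16,17,18,19,20,21,22,23,24,25,26,27,28,29,30,31): 0⊕1⊕0⊕1⊕0⊕1⊕0⊕0⊕0⊕1⊕0⊕0⊕0⊕1⊕1⊕1 = 1
Syndrome s16…s1 = 11010 → error at position 26.
Flip position 26: 0111000111110110101010001000111 → 0111000111110110101010001100111
Read data bits from positions 3,5,6,7,9,10,11,12,13,14,15,17,18,19,20,21,22,23,24,25,26,27,28,29,30,31: 10001111011101010001100111

10001111011101010001100111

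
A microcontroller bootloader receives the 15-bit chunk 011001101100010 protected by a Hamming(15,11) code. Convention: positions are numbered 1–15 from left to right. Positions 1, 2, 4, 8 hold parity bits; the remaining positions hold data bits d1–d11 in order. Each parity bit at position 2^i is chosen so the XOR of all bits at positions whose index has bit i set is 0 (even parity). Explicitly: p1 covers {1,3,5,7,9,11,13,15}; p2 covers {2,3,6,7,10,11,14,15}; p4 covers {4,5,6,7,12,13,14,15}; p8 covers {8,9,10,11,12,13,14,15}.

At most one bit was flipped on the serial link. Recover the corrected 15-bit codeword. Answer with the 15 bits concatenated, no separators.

011001101100110

s1 (pos 1,3,5,7,9,11,13,15): 0⊕1⊕0⊕1⊕1⊕0⊕0⊕0 = 1
s2 (pos 2,3,6,7,10,11,14,15): 1⊕1⊕1⊕1⊕1⊕0⊕1⊕0 = 0
s4 (pos 4,5,6,7,12,13,14,15): 0⊕0⊕1⊕1⊕0⊕0⊕1⊕0 = 1
s8 (pos 8,9,10,11,12,13,14,15): 0⊕1⊕1⊕0⊕0⊕0⊕1⊕0 = 1
Syndrome s8…s1 = 1101 → error at position 13.
Flip position 13: 011001101100010 → 011001101100110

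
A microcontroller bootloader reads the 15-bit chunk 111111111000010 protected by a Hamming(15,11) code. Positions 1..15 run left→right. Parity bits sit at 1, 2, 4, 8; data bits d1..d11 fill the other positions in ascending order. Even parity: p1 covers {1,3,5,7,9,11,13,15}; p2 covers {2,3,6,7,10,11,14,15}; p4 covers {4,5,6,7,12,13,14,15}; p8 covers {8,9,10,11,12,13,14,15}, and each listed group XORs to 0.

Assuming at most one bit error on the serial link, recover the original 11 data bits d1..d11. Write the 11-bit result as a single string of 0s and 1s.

s1 (pos 1,3,5,7,9,11,13,15): 1⊕1⊕1⊕1⊕1⊕0⊕0⊕0 = 1
s2 (pos 2,3,6,7,10,11,14,15): 1⊕1⊕1⊕1⊕0⊕0⊕1⊕0 = 1
s4 (pos 4,5,6,7,12,13,14,15): 1⊕1⊕1⊕1⊕0⊕0⊕1⊕0 = 1
s8 (pos 8,9,10,11,12,13,14,15): 1⊕1⊕0⊕0⊕0⊕0⊕1⊕0 = 1
Syndrome s8…s1 = 1111 → error at position 15.
Flip position 15: 111111111000010 → 111111111000011
Read data bits from positions 3,5,6,7,9,10,11,12,13,14,15: 11111000011

11111000011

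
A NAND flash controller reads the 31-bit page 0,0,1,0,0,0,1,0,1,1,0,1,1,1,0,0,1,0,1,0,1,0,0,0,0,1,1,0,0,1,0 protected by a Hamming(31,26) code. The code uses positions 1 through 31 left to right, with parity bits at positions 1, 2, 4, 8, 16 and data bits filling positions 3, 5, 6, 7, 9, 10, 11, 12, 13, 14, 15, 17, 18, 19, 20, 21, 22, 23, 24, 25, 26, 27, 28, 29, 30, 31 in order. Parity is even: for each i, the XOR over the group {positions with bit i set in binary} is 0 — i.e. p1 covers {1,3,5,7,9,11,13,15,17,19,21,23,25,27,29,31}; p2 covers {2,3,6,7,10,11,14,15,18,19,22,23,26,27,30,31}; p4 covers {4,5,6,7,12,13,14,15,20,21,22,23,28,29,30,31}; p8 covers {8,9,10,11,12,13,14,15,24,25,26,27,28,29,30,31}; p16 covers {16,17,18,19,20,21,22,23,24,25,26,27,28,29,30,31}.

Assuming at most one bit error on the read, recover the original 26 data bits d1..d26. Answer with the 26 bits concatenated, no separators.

s1 (pos 1,3,5,7,9,11,13,15,17,19,21,23,25,27,29,31): 0⊕1⊕0⊕1⊕1⊕0⊕1⊕0⊕1⊕1⊕1⊕0⊕0⊕1⊕0⊕0 = 0
s2 (pos 2,3,6,7,10,11,14,15,18,19,22,23,26,27,30,31): 0⊕1⊕0⊕1⊕1⊕0⊕1⊕0⊕0⊕1⊕0⊕0⊕1⊕1⊕1⊕0 = 0
s4 (pos 4,5,6,7,12,13,14,15,20,21,22,23,28,29,30,31): 0⊕0⊕0⊕1⊕1⊕1⊕1⊕0⊕0⊕1⊕0⊕0⊕0⊕0⊕1⊕0 = 0
s8 (pos 8,9,10,11,12,13,14,15,24,25,26,27,28,29,30,31): 0⊕1⊕1⊕0⊕1⊕1⊕1⊕0⊕0⊕0⊕1⊕1⊕0⊕0⊕1⊕0 = 0
s16 (pos 16,17,18,19,20,21,22,23,24,25,26,27,28,29,30,31): 0⊕1⊕0⊕1⊕0⊕1⊕0⊕0⊕0⊕0⊕1⊕1⊕0⊕0⊕1⊕0 = 0
Syndrome s16…s1 = 00000 → no error.
Read data bits from positions 3,5,6,7,9,10,11,12,13,14,15,17,18,19,20,21,22,23,24,25,26,27,28,29,30,31: 10011101110101010000110010

10011101110101010000110010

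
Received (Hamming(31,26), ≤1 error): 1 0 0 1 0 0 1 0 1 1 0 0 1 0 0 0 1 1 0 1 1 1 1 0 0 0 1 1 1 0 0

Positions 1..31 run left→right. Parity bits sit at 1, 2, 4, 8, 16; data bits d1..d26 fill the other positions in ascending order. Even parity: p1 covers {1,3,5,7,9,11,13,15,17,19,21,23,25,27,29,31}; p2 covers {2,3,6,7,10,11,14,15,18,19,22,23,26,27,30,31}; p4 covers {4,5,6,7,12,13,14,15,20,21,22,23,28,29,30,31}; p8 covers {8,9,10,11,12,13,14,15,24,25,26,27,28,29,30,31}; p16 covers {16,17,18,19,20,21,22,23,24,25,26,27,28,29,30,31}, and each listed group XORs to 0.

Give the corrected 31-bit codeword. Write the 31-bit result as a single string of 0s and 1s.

s1 (pos 1,3,5,7,9,11,13,15,17,19,21,23,25,27,29,31): 1⊕0⊕0⊕1⊕1⊕0⊕1⊕0⊕1⊕0⊕1⊕1⊕0⊕1⊕1⊕0 = 1
s2 (pos 2,3,6,7,10,11,14,15,18,19,22,23,26,27,30,31): 0⊕0⊕0⊕1⊕1⊕0⊕0⊕0⊕1⊕0⊕1⊕1⊕0⊕1⊕0⊕0 = 0
s4 (pos 4,5,6,7,12,13,14,15,20,21,22,23,28,29,30,31): 1⊕0⊕0⊕1⊕0⊕1⊕0⊕0⊕1⊕1⊕1⊕1⊕1⊕1⊕0⊕0 = 1
s8 (pos 8,9,10,11,12,13,14,15,24,25,26,27,28,29,30,31): 0⊕1⊕1⊕0⊕0⊕1⊕0⊕0⊕0⊕0⊕0⊕1⊕1⊕1⊕0⊕0 = 0
s16 (pos 16,17,18,19,20,21,22,23,24,25,26,27,28,29,30,31): 0⊕1⊕1⊕0⊕1⊕1⊕1⊕1⊕0⊕0⊕0⊕1⊕1⊕1⊕0⊕0 = 1
Syndrome s16…s1 = 10101 → error at position 21.
Flip position 21: 1001001011001000110111100011100 → 1001001011001000110101100011100

1001001011001000110101100011100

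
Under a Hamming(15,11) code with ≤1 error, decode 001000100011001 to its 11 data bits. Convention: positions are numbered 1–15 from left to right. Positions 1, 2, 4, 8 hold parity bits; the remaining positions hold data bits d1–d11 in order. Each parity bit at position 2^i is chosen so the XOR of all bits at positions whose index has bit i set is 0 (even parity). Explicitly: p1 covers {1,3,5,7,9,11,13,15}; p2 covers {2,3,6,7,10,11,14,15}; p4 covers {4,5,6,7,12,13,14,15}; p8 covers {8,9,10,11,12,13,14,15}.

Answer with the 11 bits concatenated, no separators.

s1 (pos 1,3,5,7,9,11,13,15): 0⊕1⊕0⊕1⊕0⊕1⊕0⊕1 = 0
s2 (pos 2,3,6,7,10,11,14,15): 0⊕1⊕0⊕1⊕0⊕1⊕0⊕1 = 0
s4 (pos 4,5,6,7,12,13,14,15): 0⊕0⊕0⊕1⊕1⊕0⊕0⊕1 = 1
s8 (pos 8,9,10,11,12,13,14,15): 0⊕0⊕0⊕1⊕1⊕0⊕0⊕1 = 1
Syndrome s8…s1 = 1100 → error at position 12.
Flip position 12: 001000100011001 → 001000100010001
Read data bits from positions 3,5,6,7,9,10,11,12,13,14,15: 10010010001

10010010001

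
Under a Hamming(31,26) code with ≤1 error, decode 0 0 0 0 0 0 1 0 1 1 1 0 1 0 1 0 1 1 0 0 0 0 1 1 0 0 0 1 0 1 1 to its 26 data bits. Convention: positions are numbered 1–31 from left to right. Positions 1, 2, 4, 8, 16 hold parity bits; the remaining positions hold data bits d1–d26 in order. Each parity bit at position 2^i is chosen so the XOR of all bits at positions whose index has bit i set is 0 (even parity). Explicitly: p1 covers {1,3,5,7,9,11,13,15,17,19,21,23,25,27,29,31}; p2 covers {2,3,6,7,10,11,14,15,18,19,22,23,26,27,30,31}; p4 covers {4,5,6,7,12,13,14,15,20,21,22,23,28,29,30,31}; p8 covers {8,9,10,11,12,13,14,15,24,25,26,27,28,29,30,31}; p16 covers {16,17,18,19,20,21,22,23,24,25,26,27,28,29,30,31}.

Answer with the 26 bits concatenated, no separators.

00011110101110000110000011

s1 (pos 1,3,5,7,9,11,13,15,17,19,21,23,25,27,29,31): 0⊕0⊕0⊕1⊕1⊕1⊕1⊕1⊕1⊕0⊕0⊕1⊕0⊕0⊕0⊕1 = 0
s2 (pos 2,3,6,7,10,11,14,15,18,19,22,23,26,27,30,31): 0⊕0⊕0⊕1⊕1⊕1⊕0⊕1⊕1⊕0⊕0⊕1⊕0⊕0⊕1⊕1 = 0
s4 (pos 4,5,6,7,12,13,14,15,20,21,22,23,28,29,30,31): 0⊕0⊕0⊕1⊕0⊕1⊕0⊕1⊕0⊕0⊕0⊕1⊕1⊕0⊕1⊕1 = 1
s8 (pos 8,9,10,11,12,13,14,15,24,25,26,27,28,29,30,31): 0⊕1⊕1⊕1⊕0⊕1⊕0⊕1⊕1⊕0⊕0⊕0⊕1⊕0⊕1⊕1 = 1
s16 (pos 16,17,18,19,20,21,22,23,24,25,26,27,28,29,30,31): 0⊕1⊕1⊕0⊕0⊕0⊕0⊕1⊕1⊕0⊕0⊕0⊕1⊕0⊕1⊕1 = 1
Syndrome s16…s1 = 11100 → error at position 28.
Flip position 28: 0000001011101010110000110001011 → 0000001011101010110000110000011
Read data bits from positions 3,5,6,7,9,10,11,12,13,14,15,17,18,19,20,21,22,23,24,25,26,27,28,29,30,31: 00011110101110000110000011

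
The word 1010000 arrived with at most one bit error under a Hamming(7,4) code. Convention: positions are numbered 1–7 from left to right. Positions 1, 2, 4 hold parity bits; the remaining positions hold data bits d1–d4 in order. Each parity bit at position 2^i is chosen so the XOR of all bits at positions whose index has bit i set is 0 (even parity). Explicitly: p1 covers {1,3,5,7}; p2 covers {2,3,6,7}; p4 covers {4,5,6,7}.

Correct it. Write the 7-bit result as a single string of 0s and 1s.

1110000

s1 (pos 1,3,5,7): 1⊕1⊕0⊕0 = 0
s2 (pos 2,3,6,7): 0⊕1⊕0⊕0 = 1
s4 (pos 4,5,6,7): 0⊕0⊕0⊕0 = 0
Syndrome s4…s1 = 010 → error at position 2.
Flip position 2: 1010000 → 1110000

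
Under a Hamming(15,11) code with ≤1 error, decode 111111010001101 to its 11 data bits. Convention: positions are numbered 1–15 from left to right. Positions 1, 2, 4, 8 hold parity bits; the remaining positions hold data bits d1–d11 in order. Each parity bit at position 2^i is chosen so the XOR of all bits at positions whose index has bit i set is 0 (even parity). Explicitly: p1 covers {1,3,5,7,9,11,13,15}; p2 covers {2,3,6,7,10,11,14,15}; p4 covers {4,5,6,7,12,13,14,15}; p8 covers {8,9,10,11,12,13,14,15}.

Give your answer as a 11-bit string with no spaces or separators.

s1 (pos 1,3,5,7,9,11,13,15): 1⊕1⊕1⊕0⊕0⊕0⊕1⊕1 = 1
s2 (pos 2,3,6,7,10,11,14,15): 1⊕1⊕1⊕0⊕0⊕0⊕0⊕1 = 0
s4 (pos 4,5,6,7,12,13,14,15): 1⊕1⊕1⊕0⊕1⊕1⊕0⊕1 = 0
s8 (pos 8,9,10,11,12,13,14,15): 1⊕0⊕0⊕0⊕1⊕1⊕0⊕1 = 0
Syndrome s8…s1 = 0001 → error at position 1.
Flip position 1: 111111010001101 → 011111010001101
Read data bits from positions 3,5,6,7,9,10,11,12,13,14,15: 11100001101

11100001101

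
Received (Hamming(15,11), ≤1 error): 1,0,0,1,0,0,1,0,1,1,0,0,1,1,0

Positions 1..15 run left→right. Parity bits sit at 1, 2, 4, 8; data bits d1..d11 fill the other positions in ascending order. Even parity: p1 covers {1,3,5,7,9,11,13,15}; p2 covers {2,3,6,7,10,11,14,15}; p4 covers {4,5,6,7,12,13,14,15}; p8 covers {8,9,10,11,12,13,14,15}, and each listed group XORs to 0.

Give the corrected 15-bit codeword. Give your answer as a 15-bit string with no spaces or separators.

110100101100110

s1 (pos 1,3,5,7,9,11,13,15): 1⊕0⊕0⊕1⊕1⊕0⊕1⊕0 = 0
s2 (pos 2,3,6,7,10,11,14,15): 0⊕0⊕0⊕1⊕1⊕0⊕1⊕0 = 1
s4 (pos 4,5,6,7,12,13,14,15): 1⊕0⊕0⊕1⊕0⊕1⊕1⊕0 = 0
s8 (pos 8,9,10,11,12,13,14,15): 0⊕1⊕1⊕0⊕0⊕1⊕1⊕0 = 0
Syndrome s8…s1 = 0010 → error at position 2.
Flip position 2: 100100101100110 → 110100101100110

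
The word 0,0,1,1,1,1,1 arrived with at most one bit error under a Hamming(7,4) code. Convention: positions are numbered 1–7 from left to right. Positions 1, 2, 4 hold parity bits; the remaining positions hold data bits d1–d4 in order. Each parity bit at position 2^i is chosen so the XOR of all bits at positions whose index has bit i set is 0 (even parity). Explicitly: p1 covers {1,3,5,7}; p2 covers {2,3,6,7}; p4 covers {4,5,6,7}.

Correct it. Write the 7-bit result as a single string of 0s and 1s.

s1 (pos 1,3,5,7): 0⊕1⊕1⊕1 = 1
s2 (pos 2,3,6,7): 0⊕1⊕1⊕1 = 1
s4 (pos 4,5,6,7): 1⊕1⊕1⊕1 = 0
Syndrome s4…s1 = 011 → error at position 3.
Flip position 3: 0011111 → 0001111

0001111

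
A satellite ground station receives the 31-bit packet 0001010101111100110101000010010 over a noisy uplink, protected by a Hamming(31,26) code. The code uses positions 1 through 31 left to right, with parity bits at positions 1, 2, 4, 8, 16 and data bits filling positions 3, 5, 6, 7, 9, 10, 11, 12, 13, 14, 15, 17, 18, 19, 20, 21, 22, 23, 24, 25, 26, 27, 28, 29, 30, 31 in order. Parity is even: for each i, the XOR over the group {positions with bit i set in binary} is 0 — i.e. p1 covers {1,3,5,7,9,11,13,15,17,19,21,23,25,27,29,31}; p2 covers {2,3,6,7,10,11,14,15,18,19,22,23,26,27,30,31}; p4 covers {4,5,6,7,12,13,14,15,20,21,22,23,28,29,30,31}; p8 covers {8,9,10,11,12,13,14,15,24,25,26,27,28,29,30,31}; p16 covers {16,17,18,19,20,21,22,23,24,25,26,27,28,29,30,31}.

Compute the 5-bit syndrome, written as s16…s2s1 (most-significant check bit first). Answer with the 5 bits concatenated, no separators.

s1 (pos 1,3,5,7,9,11,13,15,17,19,21,23,25,27,29,31): 0⊕0⊕0⊕0⊕0⊕1⊕1⊕0⊕1⊕0⊕0⊕0⊕0⊕1⊕0⊕0 = 0
s2 (pos 2,3,6,7,10,11,14,15,18,19,22,23,26,27,30,31): 0⊕0⊕1⊕0⊕1⊕1⊕1⊕0⊕1⊕0⊕1⊕0⊕0⊕1⊕1⊕0 = 0
s4 (pos 4,5,6,7,12,13,14,15,20,21,22,23,28,29,30,31): 1⊕0⊕1⊕0⊕1⊕1⊕1⊕0⊕1⊕0⊕1⊕0⊕0⊕0⊕1⊕0 = 0
s8 (pos 8,9,10,11,12,13,14,15,24,25,26,27,28,29,30,31): 1⊕0⊕1⊕1⊕1⊕1⊕1⊕0⊕0⊕0⊕0⊕1⊕0⊕0⊕1⊕0 = 0
s16 (pos 16,17,18,19,20,21,22,23,24,25,26,27,28,29,30,31): 0⊕1⊕1⊕0⊕1⊕0⊕1⊕0⊕0⊕0⊕0⊕1⊕0⊕0⊕1⊕0 = 0
Syndrome s16…s1 = 00000 → no error.

00000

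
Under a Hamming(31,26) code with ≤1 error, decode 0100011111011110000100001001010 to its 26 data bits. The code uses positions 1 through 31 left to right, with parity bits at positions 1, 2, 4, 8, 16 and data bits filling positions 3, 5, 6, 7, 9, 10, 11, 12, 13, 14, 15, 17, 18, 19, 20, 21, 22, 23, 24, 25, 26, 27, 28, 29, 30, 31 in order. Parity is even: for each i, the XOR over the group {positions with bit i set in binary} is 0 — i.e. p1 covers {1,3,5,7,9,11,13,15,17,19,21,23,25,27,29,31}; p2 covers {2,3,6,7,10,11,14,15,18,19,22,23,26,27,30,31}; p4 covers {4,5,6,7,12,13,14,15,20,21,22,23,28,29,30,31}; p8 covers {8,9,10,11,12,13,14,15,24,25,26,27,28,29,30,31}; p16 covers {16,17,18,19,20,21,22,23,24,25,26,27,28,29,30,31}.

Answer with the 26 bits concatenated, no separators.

00101101111000100001001010

s1 (pos 1,3,5,7,9,11,13,15,17,19,21,23,25,27,29,31): 0⊕0⊕0⊕1⊕1⊕0⊕1⊕1⊕0⊕0⊕0⊕0⊕1⊕0⊕0⊕0 = 1
s2 (pos 2,3,6,7,10,11,14,15,18,19,22,23,26,27,30,31): 1⊕0⊕1⊕1⊕1⊕0⊕1⊕1⊕0⊕0⊕0⊕0⊕0⊕0⊕1⊕0 = 1
s4 (pos 4,5,6,7,12,13,14,15,20,21,22,23,28,29,30,31): 0⊕0⊕1⊕1⊕1⊕1⊕1⊕1⊕1⊕0⊕0⊕0⊕1⊕0⊕1⊕0 = 1
s8 (pos 8,9,10,11,12,13,14,15,24,25,26,27,28,29,30,31): 1⊕1⊕1⊕0⊕1⊕1⊕1⊕1⊕0⊕1⊕0⊕0⊕1⊕0⊕1⊕0 = 0
s16 (pos 16,17,18,19,20,21,22,23,24,25,26,27,28,29,30,31): 0⊕0⊕0⊕0⊕1⊕0⊕0⊕0⊕0⊕1⊕0⊕0⊕1⊕0⊕1⊕0 = 0
Syndrome s16…s1 = 00111 → error at position 7.
Flip position 7: 0100011111011110000100001001010 → 0100010111011110000100001001010
Read data bits from positions 3,5,6,7,9,10,11,12,13,14,15,17,18,19,20,21,22,23,24,25,26,27,28,29,30,31: 00101101111000100001001010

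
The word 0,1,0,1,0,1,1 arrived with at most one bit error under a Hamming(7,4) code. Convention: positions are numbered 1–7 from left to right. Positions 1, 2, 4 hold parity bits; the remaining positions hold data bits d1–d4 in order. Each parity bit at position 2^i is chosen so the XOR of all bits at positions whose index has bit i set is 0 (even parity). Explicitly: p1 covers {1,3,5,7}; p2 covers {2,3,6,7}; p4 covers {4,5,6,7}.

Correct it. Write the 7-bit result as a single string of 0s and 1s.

s1 (pos 1,3,5,7): 0⊕0⊕0⊕1 = 1
s2 (pos 2,3,6,7): 1⊕0⊕1⊕1 = 1
s4 (pos 4,5,6,7): 1⊕0⊕1⊕1 = 1
Syndrome s4…s1 = 111 → error at position 7.
Flip position 7: 0101011 → 0101010

0101010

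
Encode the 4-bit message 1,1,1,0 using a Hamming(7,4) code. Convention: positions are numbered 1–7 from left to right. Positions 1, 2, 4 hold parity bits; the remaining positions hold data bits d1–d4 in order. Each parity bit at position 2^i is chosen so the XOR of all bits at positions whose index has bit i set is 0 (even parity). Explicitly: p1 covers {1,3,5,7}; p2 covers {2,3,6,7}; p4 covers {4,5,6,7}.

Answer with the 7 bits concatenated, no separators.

Place data at non-parity positions: p1 p2 1 p4 1 1 0
p1 (pos 1,3,5,7): XOR of data positions = 1⊕1⊕0 = 0
p2 (pos 2,3,6,7): XOR of data positions = 1⊕1⊕0 = 0
p4 (pos 4,5,6,7): XOR of data positions = 1⊕1⊕0 = 0
Codeword: 0010110

0010110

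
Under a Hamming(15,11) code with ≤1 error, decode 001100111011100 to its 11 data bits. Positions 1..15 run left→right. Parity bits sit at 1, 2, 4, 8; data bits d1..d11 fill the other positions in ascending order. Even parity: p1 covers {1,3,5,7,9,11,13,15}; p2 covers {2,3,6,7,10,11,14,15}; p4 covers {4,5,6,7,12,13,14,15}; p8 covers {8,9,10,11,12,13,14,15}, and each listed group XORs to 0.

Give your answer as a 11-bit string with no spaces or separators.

10011001100

s1 (pos 1,3,5,7,9,11,13,15): 0⊕1⊕0⊕1⊕1⊕1⊕1⊕0 = 1
s2 (pos 2,3,6,7,10,11,14,15): 0⊕1⊕0⊕1⊕0⊕1⊕0⊕0 = 1
s4 (pos 4,5,6,7,12,13,14,15): 1⊕0⊕0⊕1⊕1⊕1⊕0⊕0 = 0
s8 (pos 8,9,10,11,12,13,14,15): 1⊕1⊕0⊕1⊕1⊕1⊕0⊕0 = 1
Syndrome s8…s1 = 1011 → error at position 11.
Flip position 11: 001100111011100 → 001100111001100
Read data bits from positions 3,5,6,7,9,10,11,12,13,14,15: 10011001100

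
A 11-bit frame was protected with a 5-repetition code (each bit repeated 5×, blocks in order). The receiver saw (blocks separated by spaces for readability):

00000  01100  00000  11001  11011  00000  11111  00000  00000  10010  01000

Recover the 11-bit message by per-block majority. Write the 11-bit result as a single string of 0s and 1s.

00011010000

Block 1 (00000): 0 ones → 0
Block 2 (01100): 2 ones → 0
Block 3 (00000): 0 ones → 0
Block 4 (11001): 3 ones → 1
Block 5 (11011): 4 ones → 1
Block 6 (00000): 0 ones → 0
Block 7 (11111): 5 ones → 1
Block 8 (00000): 0 ones → 0
Block 9 (00000): 0 ones → 0
Block 10 (10010): 2 ones → 0
Block 11 (01000): 1 one → 0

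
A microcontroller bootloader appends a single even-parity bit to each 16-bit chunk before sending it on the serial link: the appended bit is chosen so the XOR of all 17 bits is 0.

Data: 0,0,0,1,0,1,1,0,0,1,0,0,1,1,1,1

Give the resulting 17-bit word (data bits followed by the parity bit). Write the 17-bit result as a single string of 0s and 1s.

00010110010011110

XOR of the 16 data bits: 0⊕0⊕0⊕1⊕0⊕1⊕1⊕0⊕0⊕1⊕0⊕0⊕1⊕1⊕1⊕1 = 0
Parity bit = 0 (so all 17 bits XOR to 0).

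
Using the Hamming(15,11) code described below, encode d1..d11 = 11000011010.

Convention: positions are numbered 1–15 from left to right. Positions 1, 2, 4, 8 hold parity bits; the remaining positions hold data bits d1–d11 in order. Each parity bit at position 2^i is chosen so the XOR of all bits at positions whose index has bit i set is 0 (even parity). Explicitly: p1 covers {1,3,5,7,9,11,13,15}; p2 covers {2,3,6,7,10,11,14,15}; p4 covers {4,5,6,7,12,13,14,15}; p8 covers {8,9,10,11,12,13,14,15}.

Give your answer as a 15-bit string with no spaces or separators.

111110010011010

Place data at non-parity positions: p1 p2 1 p4 1 0 0 p8 0 0 1 1 0 1 0
p1 (pos 1,3,5,7,9,11,13,15): XOR of data positions = 1⊕1⊕0⊕0⊕1⊕0⊕0 = 1
p2 (pos 2,3,6,7,10,11,14,15): XOR of data positions = 1⊕0⊕0⊕0⊕1⊕1⊕0 = 1
p4 (pos 4,5,6,7,12,13,14,15): XOR of data positions = 1⊕0⊕0⊕1⊕0⊕1⊕0 = 1
p8 (pos 8,9,10,11,12,13,14,15): XOR of data positions = 0⊕0⊕1⊕1⊕0⊕1⊕0 = 1
Codeword: 111110010011010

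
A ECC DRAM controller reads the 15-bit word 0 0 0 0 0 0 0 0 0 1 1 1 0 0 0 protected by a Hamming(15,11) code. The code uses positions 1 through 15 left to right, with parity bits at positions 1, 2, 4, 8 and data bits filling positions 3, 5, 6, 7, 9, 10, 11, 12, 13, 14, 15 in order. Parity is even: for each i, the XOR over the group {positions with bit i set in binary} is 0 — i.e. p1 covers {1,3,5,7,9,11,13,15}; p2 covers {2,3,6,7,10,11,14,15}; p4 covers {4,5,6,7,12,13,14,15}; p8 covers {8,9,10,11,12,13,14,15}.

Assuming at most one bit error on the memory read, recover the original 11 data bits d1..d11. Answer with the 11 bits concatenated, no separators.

s1 (pos 1,3,5,7,9,11,13,15): 0⊕0⊕0⊕0⊕0⊕1⊕0⊕0 = 1
s2 (pos 2,3,6,7,10,11,14,15): 0⊕0⊕0⊕0⊕1⊕1⊕0⊕0 = 0
s4 (pos 4,5,6,7,12,13,14,15): 0⊕0⊕0⊕0⊕1⊕0⊕0⊕0 = 1
s8 (pos 8,9,10,11,12,13,14,15): 0⊕0⊕1⊕1⊕1⊕0⊕0⊕0 = 1
Syndrome s8…s1 = 1101 → error at position 13.
Flip position 13: 000000000111000 → 000000000111100
Read data bits from positions 3,5,6,7,9,10,11,12,13,14,15: 00000111100

00000111100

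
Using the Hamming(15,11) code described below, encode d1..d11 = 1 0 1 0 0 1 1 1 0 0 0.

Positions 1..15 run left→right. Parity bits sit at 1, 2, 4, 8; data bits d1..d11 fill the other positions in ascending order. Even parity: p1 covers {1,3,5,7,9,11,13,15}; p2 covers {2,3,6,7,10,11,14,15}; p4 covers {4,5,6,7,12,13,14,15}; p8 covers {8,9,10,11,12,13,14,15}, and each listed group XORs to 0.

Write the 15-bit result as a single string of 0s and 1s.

Place data at non-parity positions: p1 p2 1 p4 0 1 0 p8 0 1 1 1 0 0 0
p1 (pos 1,3,5,7,9,11,13,15): XOR of data positions = 1⊕0⊕0⊕0⊕1⊕0⊕0 = 0
p2 (pos 2,3,6,7,10,11,14,15): XOR of data positions = 1⊕1⊕0⊕1⊕1⊕0⊕0 = 0
p4 (pos 4,5,6,7,12,13,14,15): XOR of data positions = 0⊕1⊕0⊕1⊕0⊕0⊕0 = 0
p8 (pos 8,9,10,11,12,13,14,15): XOR of data positions = 0⊕1⊕1⊕1⊕0⊕0⊕0 = 1
Codeword: 001001010111000

001001010111000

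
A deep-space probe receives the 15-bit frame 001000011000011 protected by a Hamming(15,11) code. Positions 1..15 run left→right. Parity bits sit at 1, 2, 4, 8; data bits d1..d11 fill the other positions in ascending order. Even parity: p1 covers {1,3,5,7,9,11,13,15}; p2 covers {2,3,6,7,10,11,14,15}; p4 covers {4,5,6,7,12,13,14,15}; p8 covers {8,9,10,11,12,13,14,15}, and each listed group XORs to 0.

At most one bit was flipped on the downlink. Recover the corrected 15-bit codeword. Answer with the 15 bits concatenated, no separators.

000000011000011

s1 (pos 1,3,5,7,9,11,13,15): 0⊕1⊕0⊕0⊕1⊕0⊕0⊕1 = 1
s2 (pos 2,3,6,7,10,11,14,15): 0⊕1⊕0⊕0⊕0⊕0⊕1⊕1 = 1
s4 (pos 4,5,6,7,12,13,14,15): 0⊕0⊕0⊕0⊕0⊕0⊕1⊕1 = 0
s8 (pos 8,9,10,11,12,13,14,15): 1⊕1⊕0⊕0⊕0⊕0⊕1⊕1 = 0
Syndrome s8…s1 = 0011 → error at position 3.
Flip position 3: 001000011000011 → 000000011000011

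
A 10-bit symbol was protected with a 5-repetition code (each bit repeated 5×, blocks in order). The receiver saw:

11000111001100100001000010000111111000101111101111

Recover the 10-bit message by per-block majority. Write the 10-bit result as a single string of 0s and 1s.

Block 1 (11000): 2 ones → 0
Block 2 (11100): 3 ones → 1
Block 3 (11001): 3 ones → 1
Block 4 (00001): 1 one → 0
Block 5 (00001): 1 one → 0
Block 6 (00001): 1 one → 0
Block 7 (11111): 5 ones → 1
Block 8 (00010): 1 one → 0
Block 9 (11111): 5 ones → 1
Block 10 (01111): 4 ones → 1

0110001011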